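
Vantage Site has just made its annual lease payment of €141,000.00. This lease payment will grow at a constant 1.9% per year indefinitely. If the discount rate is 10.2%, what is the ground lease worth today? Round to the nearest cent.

D₁ = D₀ × (1 + g) = €141,000.00 × 1.019 = €143,679.0000
Growing perpetuity: P = D₁ / (r − g) = €143,679.0000 / (0.102 − 0.019) = €1,731,072.29

€1731072.29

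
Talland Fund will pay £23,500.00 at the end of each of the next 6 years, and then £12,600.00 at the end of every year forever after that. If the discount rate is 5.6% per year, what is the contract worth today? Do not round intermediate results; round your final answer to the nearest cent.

£279279.11

PV of 6-year annuity: £23,500.00 × [1 − (1+0.056)^−6] / 0.056 = 117023.76359
Perpetuity value at year 6: £12,600.00 / 0.056 = 225000.00000
PV of perpetuity: 225000.00000 / (1+0.056)^6 = 162255.34378
Total PV = 117023.76359 + 162255.34378 = 279279.10737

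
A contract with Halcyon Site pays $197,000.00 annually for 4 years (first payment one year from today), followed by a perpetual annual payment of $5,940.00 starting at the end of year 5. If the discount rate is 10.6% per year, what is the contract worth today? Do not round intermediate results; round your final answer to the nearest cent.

PV of 4-year annuity: $197,000.00 × [1 − (1+0.106)^−4] / 0.106 = 616438.35286
Perpetuity value at year 4: $5,940.00 / 0.106 = 56037.73585
PV of perpetuity: 56037.73585 / (1+0.106)^4 = 37450.71140
Total PV = 616438.35286 + 37450.71140 = 653889.06426

$653889.06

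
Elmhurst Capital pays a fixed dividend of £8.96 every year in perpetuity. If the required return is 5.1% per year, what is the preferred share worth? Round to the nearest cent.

£175.69

Level perpetuity: PV = C / r = £8.96 / 0.051 = £175.69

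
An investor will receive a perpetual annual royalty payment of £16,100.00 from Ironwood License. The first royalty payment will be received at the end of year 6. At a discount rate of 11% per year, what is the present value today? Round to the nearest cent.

Value at end of year 5: C / r = £16,100.00 / 0.11 = £146,363.6364
Discount to today: PV = £146,363.6364 / (1 + 0.11)^5 = £146,363.6364 / 1.685058 = £86,859.69

£86859.69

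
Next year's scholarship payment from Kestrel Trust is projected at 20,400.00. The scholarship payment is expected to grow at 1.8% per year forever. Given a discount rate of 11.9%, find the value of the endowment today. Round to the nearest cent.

201980.20

Growing perpetuity: P = D₁ / (r − g) = 20,400.0000 / (0.119 − 0.018) = 201,980.20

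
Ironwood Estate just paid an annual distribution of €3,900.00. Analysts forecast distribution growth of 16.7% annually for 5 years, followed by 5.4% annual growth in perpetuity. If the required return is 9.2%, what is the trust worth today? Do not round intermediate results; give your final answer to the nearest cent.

€174691.86

D_1 = 4551.30000
D_2 = 5311.36710
D_3 = 6198.36541
D_4 = 7233.49243
D_5 = 8441.48566
Terminal value at year 5: TV = D_5×(1+g_2)/(r−g_2) = 8897.32589/0.038 = 234140.15500
P_0 = D_1/(1+r)^1 + D_2/(1+r)^2 + D_3/(1+r)^3 + D_4/(1+r)^4 + D_5/(1+r)^5 + TV/(1+r)^5
    = 4167.85714 + 4454.11107 + 4760.02529 + 5086.95010 + 5436.32854 + 150786.58646 = 174691.85861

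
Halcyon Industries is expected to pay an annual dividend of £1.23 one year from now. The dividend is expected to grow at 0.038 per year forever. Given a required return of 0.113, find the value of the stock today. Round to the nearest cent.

Growing perpetuity: P = D₁ / (r − g) = £1.2300 / (0.113 − 0.038) = £16.40

£16.40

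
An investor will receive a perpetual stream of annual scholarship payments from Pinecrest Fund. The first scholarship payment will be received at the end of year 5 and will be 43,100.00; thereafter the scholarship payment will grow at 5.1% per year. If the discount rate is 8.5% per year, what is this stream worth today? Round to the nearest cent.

914701.52

Value at end of year 4: C₁ / (r − g) = 43,100.00 / (0.085 − 0.051) = 1,267,647.0588
Discount to today: PV = 1,267,647.0588 / (1 + 0.085)^4 = 1,267,647.0588 / 1.385859 = 914,701.52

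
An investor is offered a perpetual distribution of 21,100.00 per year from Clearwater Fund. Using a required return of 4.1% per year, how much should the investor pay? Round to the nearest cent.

514634.15

Level perpetuity: PV = C / r = 21,100.00 / 0.041 = 514,634.15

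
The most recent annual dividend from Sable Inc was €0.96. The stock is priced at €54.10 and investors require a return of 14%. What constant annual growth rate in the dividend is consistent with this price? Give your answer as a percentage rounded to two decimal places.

P = D₀(1+g)/(r−g) ⇒ P(r−g) = D₀(1+g) ⇒ g(P+D₀) = P·r − D₀
g = (P·r − D₀)/(P + D₀) = (€54.10×0.14 − €0.96) / (€54.10 + €0.96) = 0.120124

12.01%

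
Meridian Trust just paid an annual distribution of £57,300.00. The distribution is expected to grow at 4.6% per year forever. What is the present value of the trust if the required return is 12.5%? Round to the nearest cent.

D₁ = D₀ × (1 + g) = £57,300.00 × 1.046 = £59,935.8000
Growing perpetuity: P = D₁ / (r − g) = £59,935.8000 / (0.125 − 0.046) = £758,681.01

£758681.01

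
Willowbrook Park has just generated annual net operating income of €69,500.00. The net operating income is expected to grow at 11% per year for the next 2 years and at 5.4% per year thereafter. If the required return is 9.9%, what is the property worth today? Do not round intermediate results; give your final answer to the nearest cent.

D_1 = 77145.00000
D_2 = 85630.95000
Terminal value at year 2: TV = D_2×(1+g_2)/(r−g_2) = 90255.02130/0.045 = 2005667.14000
P_0 = D_1/(1+r)^1 + D_2/(1+r)^2 + TV/(1+r)^2
    = 70195.63239 + 70898.22744 + 1660594.03826 = 1801687.89809

€1801687.90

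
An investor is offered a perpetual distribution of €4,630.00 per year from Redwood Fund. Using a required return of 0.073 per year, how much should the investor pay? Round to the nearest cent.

Level perpetuity: PV = C / r = €4,630.00 / 0.073 = €63,424.66

€63424.66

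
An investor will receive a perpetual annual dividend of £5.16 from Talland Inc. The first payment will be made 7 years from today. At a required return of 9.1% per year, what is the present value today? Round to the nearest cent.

£33.62

Value at end of year 6: C / r = £5.16 / 0.091 = £56.7033
Discount to today: PV = £56.7033 / (1 + 0.091)^6 = £56.7033 / 1.686353 = £33.62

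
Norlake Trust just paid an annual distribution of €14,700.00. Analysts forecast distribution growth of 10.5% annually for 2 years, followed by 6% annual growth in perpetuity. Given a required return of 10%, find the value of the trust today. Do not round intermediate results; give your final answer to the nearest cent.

€422700.17

D_1 = 16243.50000
D_2 = 17949.06750
Terminal value at year 2: TV = D_2×(1+g_2)/(r−g_2) = 19026.01155/0.04 = 475650.28875
P_0 = D_1/(1+r)^1 + D_2/(1+r)^2 + TV/(1+r)^2
    = 14766.81818 + 14833.94008 + 393099.41219 = 422700.17045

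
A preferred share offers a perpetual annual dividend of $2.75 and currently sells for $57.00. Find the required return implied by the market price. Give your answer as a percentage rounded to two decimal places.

4.82%

P = C/r ⇒ r = C/P = $2.75/$57.00 = 0.048246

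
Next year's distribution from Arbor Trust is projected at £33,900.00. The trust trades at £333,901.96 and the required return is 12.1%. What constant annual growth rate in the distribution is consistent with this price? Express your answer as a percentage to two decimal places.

P = D₁/(r−g) ⇒ g = r − D₁/P = 0.121 − £33,900.00/£333,901.96 = 0.019473

1.95%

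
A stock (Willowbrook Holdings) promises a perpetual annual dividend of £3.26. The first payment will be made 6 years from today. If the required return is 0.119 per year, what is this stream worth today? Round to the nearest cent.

Value at end of year 5: C / r = £3.26 / 0.119 = £27.3950
Discount to today: PV = £27.3950 / (1 + 0.119)^5 = £27.3950 / 1.754488 = £15.61

£15.61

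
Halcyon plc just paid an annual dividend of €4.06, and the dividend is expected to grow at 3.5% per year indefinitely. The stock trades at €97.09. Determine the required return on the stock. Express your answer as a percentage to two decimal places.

D₁ = €4.06 × 1.035 = €4.2021
P = D₁/(r − g) ⇒ r = D₁/P + g = €4.2021/€97.09 + 0.035 = 0.043280 + 0.035 = 0.078280

7.83%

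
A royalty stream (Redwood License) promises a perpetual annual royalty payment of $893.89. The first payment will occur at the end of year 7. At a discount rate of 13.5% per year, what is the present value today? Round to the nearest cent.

Value at end of year 6: C / r = $893.89 / 0.135 = $6,621.4074
Discount to today: PV = $6,621.4074 / (1 + 0.135)^6 = $6,621.4074 / 2.137840 = $3,097.24

$3097.24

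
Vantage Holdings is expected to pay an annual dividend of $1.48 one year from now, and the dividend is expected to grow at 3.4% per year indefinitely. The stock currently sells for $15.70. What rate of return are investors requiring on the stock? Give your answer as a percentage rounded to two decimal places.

P = D₁/(r − g) ⇒ r = D₁/P + g = $1.4800/$15.70 + 0.034 = 0.094268 + 0.034 = 0.128268

12.83%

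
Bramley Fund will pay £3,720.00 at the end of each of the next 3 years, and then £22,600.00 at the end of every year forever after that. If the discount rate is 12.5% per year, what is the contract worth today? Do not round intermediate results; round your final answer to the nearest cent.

£135840.22

PV of 3-year annuity: £3,720.00 × [1 − (1+0.125)^−3] / 0.125 = 8858.60082
Perpetuity value at year 3: £22,600.00 / 0.125 = 180800.00000
PV of perpetuity: 180800.00000 / (1+0.125)^3 = 126981.61866
Total PV = 8858.60082 + 126981.61866 = 135840.21948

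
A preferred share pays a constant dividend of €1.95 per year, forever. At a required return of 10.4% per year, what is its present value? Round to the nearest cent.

€18.75

Level perpetuity: PV = C / r = €1.95 / 0.104 = €18.75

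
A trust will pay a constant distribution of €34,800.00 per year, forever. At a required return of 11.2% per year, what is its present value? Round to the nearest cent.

€310714.29

Level perpetuity: PV = C / r = €34,800.00 / 0.112 = €310,714.29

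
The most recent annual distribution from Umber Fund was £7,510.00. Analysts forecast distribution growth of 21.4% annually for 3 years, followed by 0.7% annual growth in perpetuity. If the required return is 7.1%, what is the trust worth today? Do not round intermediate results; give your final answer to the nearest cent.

£201198.33

D_1 = 9117.14000
D_2 = 11068.20796
D_3 = 13436.80446
Terminal value at year 3: TV = D_3×(1+g_2)/(r−g_2) = 13530.86209/0.064 = 211419.72023
P_0 = D_1/(1+r)^1 + D_2/(1+r)^2 + D_3/(1+r)^3 + TV/(1+r)^3
    = 8512.73576 + 9649.35688 + 10937.73973 + 172098.49851 = 201198.33087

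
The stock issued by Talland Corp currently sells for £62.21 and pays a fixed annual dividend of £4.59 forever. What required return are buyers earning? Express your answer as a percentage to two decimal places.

P = C/r ⇒ r = C/P = £4.59/£62.21 = 0.073782

7.38%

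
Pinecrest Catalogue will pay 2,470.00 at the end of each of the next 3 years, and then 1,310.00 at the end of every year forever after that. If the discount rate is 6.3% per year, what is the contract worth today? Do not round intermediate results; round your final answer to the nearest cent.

PV of 3-year annuity: 2,470.00 × [1 − (1+0.063)^−3] / 0.063 = 6565.86368
Perpetuity value at year 3: 1,310.00 / 0.063 = 20793.65079
PV of perpetuity: 20793.65079 / (1+0.063)^3 = 17311.35062
Total PV = 6565.86368 + 17311.35062 = 23877.21430

23877.21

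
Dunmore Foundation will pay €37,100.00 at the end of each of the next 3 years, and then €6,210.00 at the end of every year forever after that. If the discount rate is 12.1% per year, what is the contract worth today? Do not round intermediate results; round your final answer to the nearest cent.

€125387.58

PV of 3-year annuity: €37,100.00 × [1 − (1+0.121)^−3] / 0.121 = 88955.04006
Perpetuity value at year 3: €6,210.00 / 0.121 = 51322.31405
PV of perpetuity: 51322.31405 / (1+0.121)^3 = 36432.53511
Total PV = 88955.04006 + 36432.53511 = 125387.57516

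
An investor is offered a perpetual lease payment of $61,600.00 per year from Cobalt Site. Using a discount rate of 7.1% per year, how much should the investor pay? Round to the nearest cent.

$867605.63

Level perpetuity: PV = C / r = $61,600.00 / 0.071 = $867,605.63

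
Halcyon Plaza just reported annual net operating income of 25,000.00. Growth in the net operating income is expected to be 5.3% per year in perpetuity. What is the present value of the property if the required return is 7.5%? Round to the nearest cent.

D₁ = D₀ × (1 + g) = 25,000.00 × 1.053 = 26,325.0000
Growing perpetuity: P = D₁ / (r − g) = 26,325.0000 / (0.075 − 0.053) = 1,196,590.91

1196590.91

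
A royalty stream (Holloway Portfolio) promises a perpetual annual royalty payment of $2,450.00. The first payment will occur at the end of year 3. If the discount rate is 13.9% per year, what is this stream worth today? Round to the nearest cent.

Value at end of year 2: C / r = $2,450.00 / 0.139 = $17,625.8993
Discount to today: PV = $17,625.8993 / (1 + 0.139)^2 = $17,625.8993 / 1.297321 = $13,586.38

$13586.38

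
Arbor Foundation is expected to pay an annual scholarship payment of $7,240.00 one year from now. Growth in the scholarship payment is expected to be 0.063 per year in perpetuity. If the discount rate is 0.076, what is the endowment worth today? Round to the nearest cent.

Growing perpetuity: P = D₁ / (r − g) = $7,240.0000 / (0.076 − 0.063) = $556,923.08

$556923.08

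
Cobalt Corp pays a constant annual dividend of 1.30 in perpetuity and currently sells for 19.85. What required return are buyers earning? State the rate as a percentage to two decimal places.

P = C/r ⇒ r = C/P = 1.30/19.85 = 0.065491

6.55%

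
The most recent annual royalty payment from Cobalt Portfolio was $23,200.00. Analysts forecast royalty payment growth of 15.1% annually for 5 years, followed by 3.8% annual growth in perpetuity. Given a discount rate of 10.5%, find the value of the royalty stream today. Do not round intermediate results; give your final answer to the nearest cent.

D_1 = 26703.20000
D_2 = 30735.38320
D_3 = 35376.42606
D_4 = 40718.26640
D_5 = 46866.72462
Terminal value at year 5: TV = D_5×(1+g_2)/(r−g_2) = 48647.66016/0.067 = 726084.48001
P_0 = D_1/(1+r)^1 + D_2/(1+r)^2 + D_3/(1+r)^3 + D_4/(1+r)^4 + D_5/(1+r)^5 + TV/(1+r)^5
    = 24165.79186 + 25171.78862 + 26219.66398 + 27311.16131 + 28448.09653 + 440733.19698 = 572049.69928

$572049.70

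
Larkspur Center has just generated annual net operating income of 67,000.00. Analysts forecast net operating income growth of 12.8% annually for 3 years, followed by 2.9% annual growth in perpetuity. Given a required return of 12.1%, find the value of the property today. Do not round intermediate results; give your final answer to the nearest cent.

D_1 = 75576.00000
D_2 = 85249.72800
D_3 = 96161.69318
Terminal value at year 3: TV = D_3×(1+g_2)/(r−g_2) = 98950.38229/0.092 = 1075547.63355
P_0 = D_1/(1+r)^1 + D_2/(1+r)^2 + D_3/(1+r)^3 + TV/(1+r)^3
    = 67418.37645 + 67839.36542 + 68262.98322 + 763506.62757 = 967027.35266

967027.35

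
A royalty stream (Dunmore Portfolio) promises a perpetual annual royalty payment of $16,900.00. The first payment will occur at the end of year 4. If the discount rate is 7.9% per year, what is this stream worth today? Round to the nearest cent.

$170292.41

Value at end of year 3: C / r = $16,900.00 / 0.079 = $213,924.0506
Discount to today: PV = $213,924.0506 / (1 + 0.079)^3 = $213,924.0506 / 1.256216 = $170,292.41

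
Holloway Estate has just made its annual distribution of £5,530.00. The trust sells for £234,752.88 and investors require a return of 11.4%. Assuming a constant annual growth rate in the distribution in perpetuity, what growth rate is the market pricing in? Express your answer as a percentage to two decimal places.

8.84%

P = D₀(1+g)/(r−g) ⇒ P(r−g) = D₀(1+g) ⇒ g(P+D₀) = P·r − D₀
g = (P·r − D₀)/(P + D₀) = (£234,752.88×0.114 − £5,530.00) / (£234,752.88 + £5,530.00) = 0.088362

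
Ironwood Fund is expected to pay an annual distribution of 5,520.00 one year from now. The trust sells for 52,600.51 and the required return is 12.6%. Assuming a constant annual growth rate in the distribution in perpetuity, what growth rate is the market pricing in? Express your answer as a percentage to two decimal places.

P = D₁/(r−g) ⇒ g = r − D₁/P = 0.126 − 5,520.00/52,600.51 = 0.021058

2.11%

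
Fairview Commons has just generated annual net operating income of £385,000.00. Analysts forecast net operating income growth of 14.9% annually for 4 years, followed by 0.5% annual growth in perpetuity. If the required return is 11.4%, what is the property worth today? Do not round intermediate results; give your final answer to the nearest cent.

£5682170.72

D_1 = 442365.00000
D_2 = 508277.38500
D_3 = 584010.71536
D_4 = 671028.31195
Terminal value at year 4: TV = D_4×(1+g_2)/(r−g_2) = 674383.45351/0.109 = 6187004.16068
P_0 = D_1/(1+r)^1 + D_2/(1+r)^2 + D_3/(1+r)^3 + D_4/(1+r)^4 + TV/(1+r)^4
    = 397096.05027 + 409572.13802 + 422440.20340 + 435712.56168 + 4017349.76593 = 5682170.71931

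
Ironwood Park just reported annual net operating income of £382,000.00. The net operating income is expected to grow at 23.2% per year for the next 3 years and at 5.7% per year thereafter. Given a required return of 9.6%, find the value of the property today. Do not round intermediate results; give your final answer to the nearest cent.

D_1 = 470624.00000
D_2 = 579808.76800
D_3 = 714324.40218
Terminal value at year 3: TV = D_3×(1+g_2)/(r−g_2) = 755040.89310/0.039 = 19360022.90000
P_0 = D_1/(1+r)^1 + D_2/(1+r)^2 + D_3/(1+r)^3 + TV/(1+r)^3
    = 429401.45985 + 482684.85268 + 542580.05338 + 14705310.67752 = 16159977.04343

£16159977.04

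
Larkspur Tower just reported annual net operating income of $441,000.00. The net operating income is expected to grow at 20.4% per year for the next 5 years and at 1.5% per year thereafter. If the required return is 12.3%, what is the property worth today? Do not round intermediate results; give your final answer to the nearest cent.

D_1 = 530964.00000
D_2 = 639280.65600
D_3 = 769693.90982
D_4 = 926711.46743
D_5 = 1115760.60678
Terminal value at year 5: TV = D_5×(1+g_2)/(r−g_2) = 1132497.01589/0.108 = 10486083.48042
P_0 = D_1/(1+r)^1 + D_2/(1+r)^2 + D_3/(1+r)^3 + D_4/(1+r)^4 + D_5/(1+r)^5 + TV/(1+r)^5
    = 472808.54853 + 506911.39130 + 543474.01169 + 582673.82909 + 624701.05987 + 5871033.10893 = 8601601.94941

$8601601.95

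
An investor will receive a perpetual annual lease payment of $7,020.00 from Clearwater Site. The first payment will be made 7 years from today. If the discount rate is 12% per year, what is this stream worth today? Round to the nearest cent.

Value at end of year 6: C / r = $7,020.00 / 0.12 = $58,500.0000
Discount to today: PV = $58,500.0000 / (1 + 0.12)^6 = $58,500.0000 / 1.973823 = $29,637.92

$29637.92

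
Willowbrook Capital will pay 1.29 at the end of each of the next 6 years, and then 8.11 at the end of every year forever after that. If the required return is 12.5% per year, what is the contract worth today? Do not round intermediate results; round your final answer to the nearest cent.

PV of 6-year annuity: 1.29 × [1 − (1+0.125)^−6] / 0.125 = 5.22945
Perpetuity value at year 6: 8.11 / 0.125 = 64.88000
PV of perpetuity: 64.88000 / (1+0.125)^6 = 32.00337
Total PV = 5.22945 + 32.00337 = 37.23282

37.23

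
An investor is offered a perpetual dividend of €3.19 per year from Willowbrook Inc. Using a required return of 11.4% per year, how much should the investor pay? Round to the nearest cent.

Level perpetuity: PV = C / r = €3.19 / 0.114 = €27.98

€27.98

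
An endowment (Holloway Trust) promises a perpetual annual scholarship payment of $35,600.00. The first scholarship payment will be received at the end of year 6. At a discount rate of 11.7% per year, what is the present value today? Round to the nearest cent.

$174983.97

Value at end of year 5: C / r = $35,600.00 / 0.117 = $304,273.5043
Discount to today: PV = $304,273.5043 / (1 + 0.117)^5 = $304,273.5043 / 1.738865 = $174,983.97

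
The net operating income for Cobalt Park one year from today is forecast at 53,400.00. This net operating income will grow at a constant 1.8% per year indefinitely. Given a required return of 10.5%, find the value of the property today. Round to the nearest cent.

613793.10

Growing perpetuity: P = D₁ / (r − g) = 53,400.0000 / (0.105 − 0.018) = 613,793.10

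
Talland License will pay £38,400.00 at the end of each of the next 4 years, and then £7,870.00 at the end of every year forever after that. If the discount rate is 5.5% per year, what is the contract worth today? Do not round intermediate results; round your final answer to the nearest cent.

PV of 4-year annuity: £38,400.00 × [1 − (1+0.055)^−4] / 0.055 = 134597.76468
Perpetuity value at year 4: £7,870.00 / 0.055 = 143090.90909
PV of perpetuity: 143090.90909 / (1+0.055)^4 = 115505.37763
Total PV = 134597.76468 + 115505.37763 = 250103.14231

£250103.14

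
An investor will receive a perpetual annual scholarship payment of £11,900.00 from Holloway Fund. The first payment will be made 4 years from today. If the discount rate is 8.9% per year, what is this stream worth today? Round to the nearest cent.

Value at end of year 3: C / r = £11,900.00 / 0.089 = £133,707.8652
Discount to today: PV = £133,707.8652 / (1 + 0.089)^3 = £133,707.8652 / 1.291468 = £103,531.69

£103531.69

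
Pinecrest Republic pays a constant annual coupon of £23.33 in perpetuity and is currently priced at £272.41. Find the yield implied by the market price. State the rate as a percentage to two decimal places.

P = C/r ⇒ r = C/P = £23.33/£272.41 = 0.085643

8.56%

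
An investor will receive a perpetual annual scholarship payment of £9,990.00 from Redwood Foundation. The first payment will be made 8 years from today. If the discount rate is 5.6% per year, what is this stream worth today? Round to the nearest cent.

Value at end of year 7: C / r = £9,990.00 / 0.056 = £178,392.8571
Discount to today: PV = £178,392.8571 / (1 + 0.056)^7 = £178,392.8571 / 1.464359 = £121,823.21

£121823.21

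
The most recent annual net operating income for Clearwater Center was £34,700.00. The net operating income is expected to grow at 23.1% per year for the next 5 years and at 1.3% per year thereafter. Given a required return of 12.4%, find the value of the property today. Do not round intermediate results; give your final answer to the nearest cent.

D_1 = 42715.70000
D_2 = 52583.02670
D_3 = 64729.70587
D_4 = 79682.26792
D_5 = 98088.87181
Terminal value at year 5: TV = D_5×(1+g_2)/(r−g_2) = 99364.02715/0.111 = 895171.41574
P_0 = D_1/(1+r)^1 + D_2/(1+r)^2 + D_3/(1+r)^3 + D_4/(1+r)^4 + D_5/(1+r)^5 + TV/(1+r)^5
    = 38003.29181 + 41621.04290 + 45583.18845 + 49922.51333 + 54674.92340 + 498970.24691 = 728775.20681

£728775.21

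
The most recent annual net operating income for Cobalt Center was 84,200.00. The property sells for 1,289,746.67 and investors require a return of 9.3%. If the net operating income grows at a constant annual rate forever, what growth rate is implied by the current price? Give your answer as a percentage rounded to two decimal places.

P = D₀(1+g)/(r−g) ⇒ P(r−g) = D₀(1+g) ⇒ g(P+D₀) = P·r − D₀
g = (P·r − D₀)/(P + D₀) = (1,289,746.67×0.093 − 84,200.00) / (1,289,746.67 + 84,200.00) = 0.026017

2.60%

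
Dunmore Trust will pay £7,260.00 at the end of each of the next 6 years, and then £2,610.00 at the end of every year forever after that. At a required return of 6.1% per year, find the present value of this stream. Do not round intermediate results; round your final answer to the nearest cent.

PV of 6-year annuity: £7,260.00 × [1 − (1+0.061)^−6] / 0.061 = 35587.88441
Perpetuity value at year 6: £2,610.00 / 0.061 = 42786.88525
PV of perpetuity: 42786.88525 / (1+0.061)^6 = 29992.89374
Total PV = 35587.88441 + 29992.89374 = 65580.77815

£65580.78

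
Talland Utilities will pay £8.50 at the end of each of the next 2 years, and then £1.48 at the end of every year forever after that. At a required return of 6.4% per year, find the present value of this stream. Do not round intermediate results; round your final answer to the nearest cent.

PV of 2-year annuity: £8.50 × [1 − (1+0.064)^−2] / 0.064 = 15.49692
Perpetuity value at year 2: £1.48 / 0.064 = 23.12500
PV of perpetuity: 23.12500 / (1+0.064)^2 = 20.42671
Total PV = 15.49692 + 20.42671 = 35.92363

£35.92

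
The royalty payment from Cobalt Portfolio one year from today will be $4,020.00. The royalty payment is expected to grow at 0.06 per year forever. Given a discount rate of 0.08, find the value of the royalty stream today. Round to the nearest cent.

Growing perpetuity: P = D₁ / (r − g) = $4,020.0000 / (0.08 − 0.06) = $201,000.00

$201000.00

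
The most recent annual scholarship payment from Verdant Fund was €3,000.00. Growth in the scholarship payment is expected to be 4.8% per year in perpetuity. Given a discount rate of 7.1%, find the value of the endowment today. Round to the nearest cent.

D₁ = D₀ × (1 + g) = €3,000.00 × 1.048 = €3,144.0000
Growing perpetuity: P = D₁ / (r − g) = €3,144.0000 / (0.071 − 0.048) = €136,695.65

€136695.65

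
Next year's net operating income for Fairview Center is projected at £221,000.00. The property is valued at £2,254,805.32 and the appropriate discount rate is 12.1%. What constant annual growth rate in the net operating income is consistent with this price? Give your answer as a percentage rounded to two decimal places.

P = D₁/(r−g) ⇒ g = r − D₁/P = 0.121 − £221,000.00/£2,254,805.32 = 0.022987

2.30%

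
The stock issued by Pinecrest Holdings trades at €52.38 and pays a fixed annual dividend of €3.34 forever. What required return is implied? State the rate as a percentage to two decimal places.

P = C/r ⇒ r = C/P = €3.34/€52.38 = 0.063765

6.38%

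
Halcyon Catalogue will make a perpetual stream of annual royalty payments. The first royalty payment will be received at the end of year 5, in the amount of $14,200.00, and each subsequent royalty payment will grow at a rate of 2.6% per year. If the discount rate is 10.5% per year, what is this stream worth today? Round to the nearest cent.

$120562.47

Value at end of year 4: C₁ / (r − g) = $14,200.00 / (0.105 − 0.026) = $179,746.8354
Discount to today: PV = $179,746.8354 / (1 + 0.105)^4 = $179,746.8354 / 1.490902 = $120,562.47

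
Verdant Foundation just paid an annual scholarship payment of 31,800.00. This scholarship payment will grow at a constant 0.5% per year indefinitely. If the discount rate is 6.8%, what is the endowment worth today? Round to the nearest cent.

D₁ = D₀ × (1 + g) = 31,800.00 × 1.005 = 31,959.0000
Growing perpetuity: P = D₁ / (r − g) = 31,959.0000 / (0.068 − 0.005) = 507,285.71

507285.71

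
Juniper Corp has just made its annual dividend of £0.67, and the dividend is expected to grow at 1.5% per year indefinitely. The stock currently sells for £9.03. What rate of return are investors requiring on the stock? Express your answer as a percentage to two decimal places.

9.03%

D₁ = £0.67 × 1.015 = £0.6801
P = D₁/(r − g) ⇒ r = D₁/P + g = £0.6801/£9.03 + 0.015 = 0.075310 + 0.015 = 0.090310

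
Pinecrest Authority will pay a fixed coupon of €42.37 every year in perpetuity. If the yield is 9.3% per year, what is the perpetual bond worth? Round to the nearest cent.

€455.59

Level perpetuity: PV = C / r = €42.37 / 0.093 = €455.59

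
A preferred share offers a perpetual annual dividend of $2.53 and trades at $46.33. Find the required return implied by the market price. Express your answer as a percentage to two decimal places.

5.46%

P = C/r ⇒ r = C/P = $2.53/$46.33 = 0.054608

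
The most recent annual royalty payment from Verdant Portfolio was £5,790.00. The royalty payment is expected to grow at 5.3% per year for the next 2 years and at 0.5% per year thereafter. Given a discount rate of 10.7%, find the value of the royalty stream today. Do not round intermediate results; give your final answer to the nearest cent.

£62365.03

D_1 = 6096.87000
D_2 = 6420.00411
Terminal value at year 2: TV = D_2×(1+g_2)/(r−g_2) = 6452.10413/0.102 = 63255.92285
P_0 = D_1/(1+r)^1 + D_2/(1+r)^2 + TV/(1+r)^2
    = 5507.56098 + 5238.89946 + 51618.56825 = 62365.02869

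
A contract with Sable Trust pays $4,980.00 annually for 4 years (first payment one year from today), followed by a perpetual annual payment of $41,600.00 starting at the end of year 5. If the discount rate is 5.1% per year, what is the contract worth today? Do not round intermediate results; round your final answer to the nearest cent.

PV of 4-year annuity: $4,980.00 × [1 − (1+0.051)^−4] / 0.051 = 17617.89070
Perpetuity value at year 4: $41,600.00 / 0.051 = 815686.27451
PV of perpetuity: 815686.27451 / (1+0.051)^4 = 668516.74574
Total PV = 17617.89070 + 668516.74574 = 686134.63644

$686134.64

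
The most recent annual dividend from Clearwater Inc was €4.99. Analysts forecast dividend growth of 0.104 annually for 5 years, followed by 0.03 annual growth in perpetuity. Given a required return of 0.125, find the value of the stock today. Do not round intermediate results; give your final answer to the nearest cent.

D_1 = 5.50896
D_2 = 6.08189
D_3 = 6.71441
D_4 = 7.41271
D_5 = 8.18363
Terminal value at year 5: TV = D_5×(1+g_2)/(r−g_2) = 8.42914/0.095 = 88.72776
P_0 = D_1/(1+r)^1 + D_2/(1+r)^2 + D_3/(1+r)^3 + D_4/(1+r)^4 + D_5/(1+r)^5 + TV/(1+r)^5
    = 4.89685 + 4.80545 + 4.71574 + 4.62772 + 4.54133 + 49.23760 = 72.82470

€72.82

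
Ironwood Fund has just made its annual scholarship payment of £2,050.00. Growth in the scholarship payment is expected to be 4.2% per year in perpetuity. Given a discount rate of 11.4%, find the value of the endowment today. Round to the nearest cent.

D₁ = D₀ × (1 + g) = £2,050.00 × 1.042 = £2,136.1000
Growing perpetuity: P = D₁ / (r − g) = £2,136.1000 / (0.114 − 0.042) = £29,668.06

£29668.06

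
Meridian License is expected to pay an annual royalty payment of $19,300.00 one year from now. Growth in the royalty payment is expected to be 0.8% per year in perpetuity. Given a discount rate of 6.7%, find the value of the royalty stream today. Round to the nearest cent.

Growing perpetuity: P = D₁ / (r − g) = $19,300.0000 / (0.067 − 0.008) = $327,118.64

$327118.64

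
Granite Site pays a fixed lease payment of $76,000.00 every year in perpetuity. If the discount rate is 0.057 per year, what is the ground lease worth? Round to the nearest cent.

$1333333.33

Level perpetuity: PV = C / r = $76,000.00 / 0.057 = $1,333,333.33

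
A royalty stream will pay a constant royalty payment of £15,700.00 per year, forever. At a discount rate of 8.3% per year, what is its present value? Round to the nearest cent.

Level perpetuity: PV = C / r = £15,700.00 / 0.083 = £189,156.63

£189156.63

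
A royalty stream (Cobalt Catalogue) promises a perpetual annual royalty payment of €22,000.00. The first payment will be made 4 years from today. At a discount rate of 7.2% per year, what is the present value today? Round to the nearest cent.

€248030.92

Value at end of year 3: C / r = €22,000.00 / 0.072 = €305,555.5556
Discount to today: PV = €305,555.5556 / (1 + 0.072)^3 = €305,555.5556 / 1.231925 = €248,030.92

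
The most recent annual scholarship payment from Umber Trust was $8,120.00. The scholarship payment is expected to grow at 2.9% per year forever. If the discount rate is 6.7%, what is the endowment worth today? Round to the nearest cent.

D₁ = D₀ × (1 + g) = $8,120.00 × 1.029 = $8,355.4800
Growing perpetuity: P = D₁ / (r − g) = $8,355.4800 / (0.067 − 0.029) = $219,881.05

$219881.05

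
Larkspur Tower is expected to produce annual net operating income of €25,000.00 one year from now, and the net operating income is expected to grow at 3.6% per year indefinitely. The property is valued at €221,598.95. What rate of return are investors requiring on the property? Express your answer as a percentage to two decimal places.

P = D₁/(r − g) ⇒ r = D₁/P + g = €25,000.0000/€221,598.95 + 0.036 = 0.112816 + 0.036 = 0.148816

14.88%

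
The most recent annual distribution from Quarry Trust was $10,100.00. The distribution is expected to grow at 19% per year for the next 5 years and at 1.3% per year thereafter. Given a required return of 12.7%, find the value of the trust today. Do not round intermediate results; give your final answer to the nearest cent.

$177426.12

D_1 = 12019.00000
D_2 = 14302.61000
D_3 = 17020.10590
D_4 = 20253.92602
D_5 = 24102.17196
Terminal value at year 5: TV = D_5×(1+g_2)/(r−g_2) = 24415.50020/0.114 = 214171.05439
P_0 = D_1/(1+r)^1 + D_2/(1+r)^2 + D_3/(1+r)^3 + D_4/(1+r)^4 + D_5/(1+r)^5 + TV/(1+r)^5
    = 10664.59627 + 11260.75383 + 11890.23696 + 12554.90859 + 13256.73578 + 117798.88901 = 177426.12045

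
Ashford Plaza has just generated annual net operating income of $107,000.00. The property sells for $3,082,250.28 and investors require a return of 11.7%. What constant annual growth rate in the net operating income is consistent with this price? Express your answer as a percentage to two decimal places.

7.95%

P = D₀(1+g)/(r−g) ⇒ P(r−g) = D₀(1+g) ⇒ g(P+D₀) = P·r − D₀
g = (P·r − D₀)/(P + D₀) = ($3,082,250.28×0.117 − $107,000.00) / ($3,082,250.28 + $107,000.00) = 0.079524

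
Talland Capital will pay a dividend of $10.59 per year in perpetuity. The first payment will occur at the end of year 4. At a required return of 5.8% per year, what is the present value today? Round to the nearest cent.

$154.17

Value at end of year 3: C / r = $10.59 / 0.058 = $182.5862
Discount to today: PV = $182.5862 / (1 + 0.058)^3 = $182.5862 / 1.184287 = $154.17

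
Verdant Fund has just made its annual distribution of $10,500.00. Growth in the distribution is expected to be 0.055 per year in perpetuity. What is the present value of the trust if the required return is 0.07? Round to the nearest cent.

D₁ = D₀ × (1 + g) = $10,500.00 × 1.055 = $11,077.5000
Growing perpetuity: P = D₁ / (r − g) = $11,077.5000 / (0.07 − 0.055) = $738,500.00

$738500.00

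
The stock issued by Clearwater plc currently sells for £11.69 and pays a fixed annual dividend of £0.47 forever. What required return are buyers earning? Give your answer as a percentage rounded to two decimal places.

P = C/r ⇒ r = C/P = £0.47/£11.69 = 0.040205

4.02%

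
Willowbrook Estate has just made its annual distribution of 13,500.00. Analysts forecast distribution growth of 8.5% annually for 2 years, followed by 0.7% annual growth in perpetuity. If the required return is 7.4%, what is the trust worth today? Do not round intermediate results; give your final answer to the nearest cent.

D_1 = 14647.50000
D_2 = 15892.53750
Terminal value at year 2: TV = D_2×(1+g_2)/(r−g_2) = 16003.78526/0.067 = 238862.46660
P_0 = D_1/(1+r)^1 + D_2/(1+r)^2 + TV/(1+r)^2
    = 13638.26816 + 13777.95247 + 207080.56917 = 234496.78979

234496.79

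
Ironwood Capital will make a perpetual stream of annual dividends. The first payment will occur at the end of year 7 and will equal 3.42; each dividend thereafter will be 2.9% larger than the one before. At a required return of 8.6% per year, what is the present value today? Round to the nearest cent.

Value at end of year 6: C₁ / (r − g) = 3.42 / (0.086 − 0.029) = 60.0000
Discount to today: PV = 60.0000 / (1 + 0.086)^6 = 60.0000 / 1.640510 = 36.57

36.57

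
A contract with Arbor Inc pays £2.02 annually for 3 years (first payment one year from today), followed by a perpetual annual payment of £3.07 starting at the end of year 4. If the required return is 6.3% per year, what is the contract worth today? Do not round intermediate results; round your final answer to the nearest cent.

PV of 3-year annuity: £2.02 × [1 − (1+0.063)^−3] / 0.063 = 5.36965
Perpetuity value at year 3: £3.07 / 0.063 = 48.73016
PV of perpetuity: 48.73016 / (1+0.063)^3 = 40.56935
Total PV = 5.36965 + 40.56935 = 45.93900

£45.94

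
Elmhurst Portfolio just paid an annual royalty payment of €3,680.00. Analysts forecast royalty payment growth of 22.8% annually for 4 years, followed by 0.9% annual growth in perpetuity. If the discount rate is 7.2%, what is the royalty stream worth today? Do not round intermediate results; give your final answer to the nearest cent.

D_1 = 4519.04000
D_2 = 5549.38112
D_3 = 6814.64002
D_4 = 8368.37794
Terminal value at year 4: TV = D_4×(1+g_2)/(r−g_2) = 8443.69334/0.063 = 134026.87842
P_0 = D_1/(1+r)^1 + D_2/(1+r)^2 + D_3/(1+r)^3 + D_4/(1+r)^4 + TV/(1+r)^4
    = 4215.52239 + 4828.97527 + 5531.69929 + 6336.68538 + 101487.54833 = 122400.43066

€122400.43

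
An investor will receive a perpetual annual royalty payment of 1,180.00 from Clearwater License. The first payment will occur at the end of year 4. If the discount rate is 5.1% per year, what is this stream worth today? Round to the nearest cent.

Value at end of year 3: C / r = 1,180.00 / 0.051 = 23,137.2549
Discount to today: PV = 23,137.2549 / (1 + 0.051)^3 = 23,137.2549 / 1.160936 = 19,929.83

19929.83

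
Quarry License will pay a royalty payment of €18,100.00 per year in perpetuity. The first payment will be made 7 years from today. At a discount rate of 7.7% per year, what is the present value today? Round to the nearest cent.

€150623.81

Value at end of year 6: C / r = €18,100.00 / 0.077 = €235,064.9351
Discount to today: PV = €235,064.9351 / (1 + 0.077)^6 = €235,064.9351 / 1.560609 = €150,623.81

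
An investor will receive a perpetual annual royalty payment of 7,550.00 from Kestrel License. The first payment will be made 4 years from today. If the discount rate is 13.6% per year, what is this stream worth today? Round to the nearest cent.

Value at end of year 3: C / r = 7,550.00 / 0.136 = 55,514.7059
Discount to today: PV = 55,514.7059 / (1 + 0.136)^3 = 55,514.7059 / 1.466003 = 37,868.06

37868.06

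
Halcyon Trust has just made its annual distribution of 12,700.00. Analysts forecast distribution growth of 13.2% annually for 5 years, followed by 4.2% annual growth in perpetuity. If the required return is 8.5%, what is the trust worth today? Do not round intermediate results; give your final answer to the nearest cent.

452684.67

D_1 = 14376.40000
D_2 = 16274.08480
D_3 = 18422.26399
D_4 = 20854.00284
D_5 = 23606.73122
Terminal value at year 5: TV = D_5×(1+g_2)/(r−g_2) = 24598.21393/0.043 = 572051.48667
P_0 = D_1/(1+r)^1 + D_2/(1+r)^2 + D_3/(1+r)^3 + D_4/(1+r)^4 + D_5/(1+r)^5 + TV/(1+r)^5
    = 13250.13825 + 13824.10737 + 14422.93967 + 15047.71217 + 15699.54855 + 380440.22310 = 452684.66911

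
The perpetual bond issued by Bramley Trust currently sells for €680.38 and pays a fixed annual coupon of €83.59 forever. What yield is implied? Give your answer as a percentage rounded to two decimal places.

P = C/r ⇒ r = C/P = €83.59/€680.38 = 0.122858

12.29%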